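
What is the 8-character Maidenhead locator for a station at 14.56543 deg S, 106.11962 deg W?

DH65wk54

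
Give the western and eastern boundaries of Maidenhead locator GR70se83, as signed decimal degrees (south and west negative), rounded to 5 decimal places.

Field G=6, R=17: +6·20° lon, +17·10° lat → SW at lon -60°, lat 80°.
Square 7, 0: +7·2° lon, +0·1° lat → SW at lon -46°, lat 80°.
Subsquare s=18, e=4: +18·0.0833333° lon, +4·0.0416667° lat → SW at lon -44.5°, lat 80.1667°.
Extended square 8, 3: +8·0.00833333° lon, +3·0.00416667° lat → SW at lon -44.4333°, lat 80.1792°.
Cell spans 0.00833333° lon × 0.00416667° lat.
west -44.43333, east -44.42500.

-44.43333, -44.42500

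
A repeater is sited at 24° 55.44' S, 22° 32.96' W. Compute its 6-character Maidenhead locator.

HG85rb

Shift to the Maidenhead origin (180°W, 90°S): lon 157.4507, lat 65.0760.
Field: 157.4507/20 → 7 → H, 65.0760/10 → 6 → G; chars HG.
Square: 17.4507/2 → 8, 5.0760/1 → 5; chars 85.
Subsquare: 1.4507/0.0833333 → 17 → r, 0.0760/0.0416667 → 1 → b; chars rb.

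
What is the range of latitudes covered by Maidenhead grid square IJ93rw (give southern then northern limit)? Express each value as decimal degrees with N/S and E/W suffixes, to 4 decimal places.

Field I=8, J=9: +8·20° lon, +9·10° lat → SW at lon -20°, lat 0°.
Square 9, 3: +9·2° lon, +3·1° lat → SW at lon -2°, lat 3°.
Subsquare r=17, w=22: +17·0.0833333° lon, +22·0.0416667° lat → SW at lon -0.583333°, lat 3.91667°.
Cell spans 0.0833333° lon × 0.0416667° lat.
south 3.9167° N, north 3.9583° N.

3.9167° N, 3.9583° N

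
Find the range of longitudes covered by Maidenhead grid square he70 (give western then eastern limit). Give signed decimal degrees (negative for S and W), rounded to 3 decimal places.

Field H=7, E=4: +7·20° lon, +4·10° lat → SW at lon -40°, lat -50°.
Square 7, 0: +7·2° lon, +0·1° lat → SW at lon -26°, lat -50°.
Cell spans 2° lon × 1° lat.
west -26.000, east -24.000.

-26.000, -24.000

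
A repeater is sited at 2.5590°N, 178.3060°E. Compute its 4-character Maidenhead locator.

Add 180° to longitude and 90° to latitude: 358.31, 92.56.
Field (20°×10°, letters A–R): lon ⌊358.31/20⌋ = 17 → R; lat ⌊92.56/10⌋ = 9 → J.
Square (2°×1°, digits 0–9): lon ⌊18.31/2⌋ = 9; lat ⌊2.56/1⌋ = 2.

RJ92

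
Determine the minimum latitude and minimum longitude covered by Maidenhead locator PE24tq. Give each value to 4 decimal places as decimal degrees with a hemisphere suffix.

Field P=15, E=4: +15·20° lon, +4·10° lat → SW at lon 120°, lat -50°.
Square 2, 4: +2·2° lon, +4·1° lat → SW at lon 124°, lat -46°.
Subsquare t=19, q=16: +19·0.0833333° lon, +16·0.0416667° lat → SW at lon 125.583°, lat -45.3333°.
latitude 45.3333° S, longitude 125.5833° E.

45.3333° S, 125.5833° E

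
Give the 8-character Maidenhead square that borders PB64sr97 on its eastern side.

PB64tr07

Longitude extended square 9; +1 → 10, wraps to 0, carry into subsquare.
Longitude subsquare s = 18; +1 → 19 = t.
The latitude characters are unchanged.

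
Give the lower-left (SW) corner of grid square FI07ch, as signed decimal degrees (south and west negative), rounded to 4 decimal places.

-2.7083, -79.8333

Field F=5, I=8: +5·20° lon, +8·10° lat → SW at lon -80°, lat -10°.
Square 0, 7: +0·2° lon, +7·1° lat → SW at lon -80°, lat -3°.
Subsquare c=2, h=7: +2·0.0833333° lon, +7·0.0416667° lat → SW at lon -79.8333°, lat -2.70833°.
latitude -2.7083, longitude -79.8333.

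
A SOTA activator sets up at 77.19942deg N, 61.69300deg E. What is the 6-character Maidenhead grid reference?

MQ07ue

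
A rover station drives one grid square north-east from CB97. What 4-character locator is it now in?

DB08

Longitude square 9; +1 → 10, wraps to 0, carry into field.
Longitude field C = 2; +1 → 3 = D.
Latitude square 7; +1 → 8.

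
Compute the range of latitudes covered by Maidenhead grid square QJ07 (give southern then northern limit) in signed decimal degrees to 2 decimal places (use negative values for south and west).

Field Q=16, J=9: +16·20° lon, +9·10° lat → SW at lon 140°, lat 0°.
Square 0, 7: +0·2° lon, +7·1° lat → SW at lon 140°, lat 7°.
Cell spans 2° lon × 1° lat.
south 7.00, north 8.00.

7.00, 8.00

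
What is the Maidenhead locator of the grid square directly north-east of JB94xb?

KB04ac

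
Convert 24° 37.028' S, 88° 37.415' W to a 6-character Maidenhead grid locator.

EG55qj

Add 180° to longitude and 90° to latitude: 91.3764, 65.3829.
Field: 91.3764/20 → 4 → E, 65.3829/10 → 6 → G; chars EG.
Square: 11.3764/2 → 5, 5.3829/1 → 5; chars 55.
Subsquare: 1.3764/0.0833333 → 16 → q, 0.3829/0.0416667 → 9 → j; chars qj.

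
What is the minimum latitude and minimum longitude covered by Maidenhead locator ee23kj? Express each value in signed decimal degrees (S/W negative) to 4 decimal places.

-46.6250, -95.1667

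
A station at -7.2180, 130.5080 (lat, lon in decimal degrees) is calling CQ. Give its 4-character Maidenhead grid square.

PI52

Shift to the Maidenhead origin (180°W, 90°S): lon 310.51, lat 82.78.
Field (20°×10°, letters A–R): 310.51/20 → 15 → P, 82.78/10 → 8 → I; chars PI.
Square (2°×1°, digits 0–9): 10.51/2 → 5, 2.78/1 → 2; chars 52.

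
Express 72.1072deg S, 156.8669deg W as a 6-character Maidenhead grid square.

BB17nv

Add 180° to longitude and 90° to latitude: 23.1331, 17.8928.
Field: 23.1331/20 → 1 → B, 17.8928/10 → 1 → B; chars BB.
Square: 3.1331/2 → 1, 7.8928/1 → 7; chars 17.
Subsquare: 1.1331/0.0833333 → 13 → n, 0.8928/0.0416667 → 21 → v; chars nv.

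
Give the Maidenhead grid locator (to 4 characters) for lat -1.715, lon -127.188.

Shift to the Maidenhead origin (180°W, 90°S): lon 52.81, lat 88.28.
Field: 52.81/20 → 2 → C, 88.28/10 → 8 → I; chars CI.
Square: 12.81/2 → 6, 8.28/1 → 8; chars 68.

CI68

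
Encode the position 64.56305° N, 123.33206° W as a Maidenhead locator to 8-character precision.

CP84in05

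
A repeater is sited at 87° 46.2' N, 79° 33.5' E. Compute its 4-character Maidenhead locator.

Shift to the Maidenhead origin (180°W, 90°S): lon 259.56, lat 177.77.
Field: lon ⌊259.56/20⌋ = 12 → M; lat ⌊177.77/10⌋ = 17 → R.
Square: lon ⌊19.56/2⌋ = 9; lat ⌊7.77/1⌋ = 7.

MR97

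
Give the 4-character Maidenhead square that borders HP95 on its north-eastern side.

IP06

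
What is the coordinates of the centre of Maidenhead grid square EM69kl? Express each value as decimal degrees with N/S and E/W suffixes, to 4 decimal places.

Field E=4, M=12: +4·20° lon, +12·10° lat → SW at lon -100°, lat 30°.
Square 6, 9: +6·2° lon, +9·1° lat → SW at lon -88°, lat 39°.
Subsquare k=10, l=11: +10·0.0833333° lon, +11·0.0416667° lat → SW at lon -87.1667°, lat 39.4583°.
Cell spans 0.0833333° lon × 0.0416667° lat. Centre is SW corner plus half of each.
latitude 39.4792° N, longitude 87.1250° W.

39.4792° N, 87.1250° W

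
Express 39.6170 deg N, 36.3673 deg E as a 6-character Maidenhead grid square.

KM89eo

Shift to the Maidenhead origin (180°W, 90°S): lon 216.3673, lat 129.6170.
Field (20°×10°, letters A–R): 216.3673/20 → 10 → K, 129.6170/10 → 12 → M; chars KM.
Square (2°×1°, digits 0–9): 16.3673/2 → 8, 9.6170/1 → 9; chars 89.
Subsquare (5′×2.5′, letters a–x): 0.3673/0.0833333 → 4 → e, 0.6170/0.0416667 → 14 → o; chars eo.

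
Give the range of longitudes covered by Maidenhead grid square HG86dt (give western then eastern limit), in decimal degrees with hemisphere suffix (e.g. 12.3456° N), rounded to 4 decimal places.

Field H=7, G=6: +7·20° lon, +6·10° lat → SW at lon -40°, lat -30°.
Square 8, 6: +8·2° lon, +6·1° lat → SW at lon -24°, lat -24°.
Subsquare d=3, t=19: +3·0.0833333° lon, +19·0.0416667° lat → SW at lon -23.75°, lat -23.2083°.
Cell spans 0.0833333° lon × 0.0416667° lat.
west 23.7500° W, east 23.6667° W.

23.7500° W, 23.6667° W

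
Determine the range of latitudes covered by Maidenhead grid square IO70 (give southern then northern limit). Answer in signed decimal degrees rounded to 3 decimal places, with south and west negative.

50.000, 51.000

Field I=8, O=14: +8·20° lon, +14·10° lat → SW at lon -20°, lat 50°.
Square 7, 0: +7·2° lon, +0·1° lat → SW at lon -6°, lat 50°.
Cell spans 2° lon × 1° lat.
south 50.000, north 51.000.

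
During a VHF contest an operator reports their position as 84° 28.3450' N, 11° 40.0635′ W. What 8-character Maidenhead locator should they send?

Shift to the Maidenhead origin (180°W, 90°S): lon 168.33228, lat 174.47242.
Field: 168.33228/20 → 8 → I, 174.47242/10 → 17 → R; chars IR.
Square: 8.33228/2 → 4, 4.47242/1 → 4; chars 44.
Subsquare: 0.33228/0.0833333 → 3 → d, 0.47242/0.0416667 → 11 → l; chars dl.
Extended square: 0.08228/0.00833333 → 9, 0.01408/0.00416667 → 3; chars 93.

IR44dl93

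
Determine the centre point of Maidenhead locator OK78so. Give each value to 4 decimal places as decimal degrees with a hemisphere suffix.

18.6042° N, 115.5417° E

Field O=14, K=10: +14·20° lon, +10·10° lat → SW at lon 100°, lat 10°.
Square 7, 8: +7·2° lon, +8·1° lat → SW at lon 114°, lat 18°.
Subsquare s=18, o=14: +18·0.0833333° lon, +14·0.0416667° lat → SW at lon 115.5°, lat 18.5833°.
Cell spans 0.0833333° lon × 0.0416667° lat. Centre is SW corner plus half of each.
latitude 18.6042° N, longitude 115.5417° E.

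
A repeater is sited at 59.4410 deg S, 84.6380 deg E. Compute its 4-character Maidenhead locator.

ND20

Offset from 180°W / 90°S: lon 264.64°, lat 30.56°.
Field (20°×10°, letters A–R): lon ⌊264.64/20⌋ = 13 → N; lat ⌊30.56/10⌋ = 3 → D.
Square (2°×1°, digits 0–9): lon ⌊4.64/2⌋ = 2; lat ⌊0.56/1⌋ = 0.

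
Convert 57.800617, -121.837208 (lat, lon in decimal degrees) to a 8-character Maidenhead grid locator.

Add 180° to longitude and 90° to latitude: 58.16279, 147.80062.
Field: lon ⌊58.16279/20⌋ = 2 → C; lat ⌊147.80062/10⌋ = 14 → O.
Square: lon ⌊18.16279/2⌋ = 9; lat ⌊7.80062/1⌋ = 7.
Subsquare: lon ⌊0.16279/0.0833333⌋ = 1 → b; lat ⌊0.80062/0.0416667⌋ = 19 → t.
Extended square: lon ⌊0.07946/0.00833333⌋ = 9; lat ⌊0.00895/0.00416667⌋ = 2.

CO97bt92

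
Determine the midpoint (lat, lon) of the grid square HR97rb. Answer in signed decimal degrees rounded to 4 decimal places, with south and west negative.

Field H=7, R=17: +7·20° lon, +17·10° lat → SW at lon -40°, lat 80°.
Square 9, 7: +9·2° lon, +7·1° lat → SW at lon -22°, lat 87°.
Subsquare r=17, b=1: +17·0.0833333° lon, +1·0.0416667° lat → SW at lon -20.5833°, lat 87.0417°.
Cell spans 0.0833333° lon × 0.0416667° lat. Centre is SW corner plus half of each.
latitude 87.0625, longitude -20.5417.

87.0625, -20.5417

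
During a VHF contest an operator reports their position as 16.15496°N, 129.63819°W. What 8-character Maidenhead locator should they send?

CK56ed37

Add 180° to longitude and 90° to latitude: 50.36181, 106.15496.
Field: 50.36181/20 → 2 → C, 106.15496/10 → 10 → K; chars CK.
Square: 10.36181/2 → 5, 6.15496/1 → 6; chars 56.
Subsquare: 0.36181/0.0833333 → 4 → e, 0.15496/0.0416667 → 3 → d; chars ed.
Extended square: 0.02848/0.00833333 → 3, 0.02996/0.00416667 → 7; chars 37.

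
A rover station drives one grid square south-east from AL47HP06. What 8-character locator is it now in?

AL47hp15

Longitude extended square 0; +1 → 1.
Latitude extended square 6; −1 → 5.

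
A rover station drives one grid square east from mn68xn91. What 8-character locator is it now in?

Longitude extended square 9; +1 → 10, wraps to 0, carry into subsquare.
Longitude subsquare x = 23; +1 → 24, wraps to 0 = a, carry into square.
Longitude square 6; +1 → 7.
The latitude characters are unchanged.

MN78an01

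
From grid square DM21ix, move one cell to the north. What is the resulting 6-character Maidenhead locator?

Latitude subsquare x = 23; +1 → 24, wraps to 0 = a, carry into square.
Latitude square 1; +1 → 2.
The longitude characters are unchanged.

DM22ia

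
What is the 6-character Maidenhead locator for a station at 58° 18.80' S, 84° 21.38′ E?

Add 180° to longitude and 90° to latitude: 264.3563, 31.6867.
Field: 264.3563/20 → 13 → N, 31.6867/10 → 3 → D; chars ND.
Square: 4.3563/2 → 2, 1.6867/1 → 1; chars 21.
Subsquare: 0.3563/0.0833333 → 4 → e, 0.6867/0.0416667 → 16 → q; chars eq.

ND21eq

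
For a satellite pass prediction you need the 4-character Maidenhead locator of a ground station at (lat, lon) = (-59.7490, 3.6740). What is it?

JD10

Shift to the Maidenhead origin (180°W, 90°S): lon 183.67, lat 30.25.
Field: lon ⌊183.67/20⌋ = 9 → J; lat ⌊30.25/10⌋ = 3 → D.
Square: lon ⌊3.67/2⌋ = 1; lat ⌊0.25/1⌋ = 0.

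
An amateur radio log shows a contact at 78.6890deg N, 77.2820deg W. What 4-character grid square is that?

FQ18

Offset from 180°W / 90°S: lon 102.72°, lat 168.69°.
Field (20°×10°, letters A–R): lon ⌊102.72/20⌋ = 5 → F; lat ⌊168.69/10⌋ = 16 → Q.
Square (2°×1°, digits 0–9): lon ⌊2.72/2⌋ = 1; lat ⌊8.69/1⌋ = 8.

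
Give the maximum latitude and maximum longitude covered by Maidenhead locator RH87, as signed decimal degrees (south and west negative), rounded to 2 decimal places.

Field R=17, H=7: +17·20° lon, +7·10° lat → SW at lon 160°, lat -20°.
Square 8, 7: +8·2° lon, +7·1° lat → SW at lon 176°, lat -13°.
Cell spans 2° lon × 1° lat. NE corner is SW corner plus one full cell.
latitude -12.00, longitude 178.00.

-12.00, 178.00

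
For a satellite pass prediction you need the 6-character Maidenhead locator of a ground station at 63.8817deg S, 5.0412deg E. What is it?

Offset from 180°W / 90°S: lon 185.0412°, lat 26.1183°.
Field (20°×10°, letters A–R): 185.0412/20 → 9 → J, 26.1183/10 → 2 → C; chars JC.
Square (2°×1°, digits 0–9): 5.0412/2 → 2, 6.1183/1 → 6; chars 26.
Subsquare (5′×2.5′, letters a–x): 1.0412/0.0833333 → 12 → m, 0.1183/0.0416667 → 2 → c; chars mc.

JC26mc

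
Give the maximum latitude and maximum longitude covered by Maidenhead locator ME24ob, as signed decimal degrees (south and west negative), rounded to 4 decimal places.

-45.9167, 65.2500

Field M=12, E=4: +12·20° lon, +4·10° lat → SW at lon 60°, lat -50°.
Square 2, 4: +2·2° lon, +4·1° lat → SW at lon 64°, lat -46°.
Subsquare o=14, b=1: +14·0.0833333° lon, +1·0.0416667° lat → SW at lon 65.1667°, lat -45.9583°.
Cell spans 0.0833333° lon × 0.0416667° lat. NE corner is SW corner plus one full cell.
latitude -45.9167, longitude 65.2500.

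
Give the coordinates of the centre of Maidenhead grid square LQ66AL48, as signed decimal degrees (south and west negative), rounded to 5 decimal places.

76.49375, 52.03750

Field L=11, Q=16: +11·20° lon, +16·10° lat → SW at lon 40°, lat 70°.
Square 6, 6: +6·2° lon, +6·1° lat → SW at lon 52°, lat 76°.
Subsquare a=0, l=11: +0·0.0833333° lon, +11·0.0416667° lat → SW at lon 52°, lat 76.4583°.
Extended square 4, 8: +4·0.00833333° lon, +8·0.00416667° lat → SW at lon 52.0333°, lat 76.4917°.
Cell spans 0.00833333° lon × 0.00416667° lat. Centre is SW corner plus half of each.
latitude 76.49375, longitude 52.03750.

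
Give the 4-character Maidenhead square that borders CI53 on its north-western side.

Longitude square 5; −1 → 4.
Latitude square 3; +1 → 4.

CI44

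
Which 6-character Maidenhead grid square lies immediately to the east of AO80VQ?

AO80wq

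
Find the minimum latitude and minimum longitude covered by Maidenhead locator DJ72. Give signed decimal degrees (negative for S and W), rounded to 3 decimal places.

2.000, -106.000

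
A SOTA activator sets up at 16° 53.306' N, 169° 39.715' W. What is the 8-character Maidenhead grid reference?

AK56ev03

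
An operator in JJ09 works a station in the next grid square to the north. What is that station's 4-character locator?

JK00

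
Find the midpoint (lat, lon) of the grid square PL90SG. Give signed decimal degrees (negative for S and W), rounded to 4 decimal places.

20.2708, 139.5417

Field P=15, L=11: +15·20° lon, +11·10° lat → SW at lon 120°, lat 20°.
Square 9, 0: +9·2° lon, +0·1° lat → SW at lon 138°, lat 20°.
Subsquare s=18, g=6: +18·0.0833333° lon, +6·0.0416667° lat → SW at lon 139.5°, lat 20.25°.
Cell spans 0.0833333° lon × 0.0416667° lat. Centre is SW corner plus half of each.
latitude 20.2708, longitude 139.5417.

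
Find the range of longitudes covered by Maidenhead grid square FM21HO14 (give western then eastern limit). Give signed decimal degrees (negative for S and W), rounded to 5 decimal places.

-75.40833, -75.40000

Field F=5, M=12: +5·20° lon, +12·10° lat → SW at lon -80°, lat 30°.
Square 2, 1: +2·2° lon, +1·1° lat → SW at lon -76°, lat 31°.
Subsquare h=7, o=14: +7·0.0833333° lon, +14·0.0416667° lat → SW at lon -75.4167°, lat 31.5833°.
Extended square 1, 4: +1·0.00833333° lon, +4·0.00416667° lat → SW at lon -75.4083°, lat 31.6°.
Cell spans 0.00833333° lon × 0.00416667° lat.
west -75.40833, east -75.40000.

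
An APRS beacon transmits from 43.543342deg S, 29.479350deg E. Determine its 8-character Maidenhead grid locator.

KE46rk79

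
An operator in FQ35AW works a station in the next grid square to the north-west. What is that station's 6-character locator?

FQ25xx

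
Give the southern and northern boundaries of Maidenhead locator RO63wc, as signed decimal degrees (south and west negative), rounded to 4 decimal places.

53.0833, 53.1250

Field R=17, O=14: +17·20° lon, +14·10° lat → SW at lon 160°, lat 50°.
Square 6, 3: +6·2° lon, +3·1° lat → SW at lon 172°, lat 53°.
Subsquare w=22, c=2: +22·0.0833333° lon, +2·0.0416667° lat → SW at lon 173.833°, lat 53.0833°.
Cell spans 0.0833333° lon × 0.0416667° lat.
south 53.0833, north 53.1250.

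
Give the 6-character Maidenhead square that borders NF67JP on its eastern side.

NF67kp

Longitude subsquare j = 9; +1 → 10 = k.
The latitude characters are unchanged.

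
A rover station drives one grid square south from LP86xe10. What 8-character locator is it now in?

LP86xd19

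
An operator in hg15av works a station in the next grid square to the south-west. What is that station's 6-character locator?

Longitude subsquare a = 0; −1 → -1, wraps to 23 = x, carry into square.
Longitude square 1; −1 → 0.
Latitude subsquare v = 21; −1 → 20 = u.

HG05xu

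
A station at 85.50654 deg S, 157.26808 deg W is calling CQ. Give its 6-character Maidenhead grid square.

BA14il

Shift to the Maidenhead origin (180°W, 90°S): lon 22.7319, lat 4.4935.
Field: 22.7319/20 → 1 → B, 4.4935/10 → 0 → A; chars BA.
Square: 2.7319/2 → 1, 4.4935/1 → 4; chars 14.
Subsquare: 0.7319/0.0833333 → 8 → i, 0.4935/0.0416667 → 11 → l; chars il.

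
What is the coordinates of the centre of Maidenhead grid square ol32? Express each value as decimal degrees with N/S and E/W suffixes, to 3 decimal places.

Field O=14, L=11: +14·20° lon, +11·10° lat → SW at lon 100°, lat 20°.
Square 3, 2: +3·2° lon, +2·1° lat → SW at lon 106°, lat 22°.
Cell spans 2° lon × 1° lat. Centre is SW corner plus half of each.
latitude 22.500° N, longitude 107.000° E.

22.500° N, 107.000° E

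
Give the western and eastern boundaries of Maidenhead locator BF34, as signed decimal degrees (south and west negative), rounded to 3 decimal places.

-154.000, -152.000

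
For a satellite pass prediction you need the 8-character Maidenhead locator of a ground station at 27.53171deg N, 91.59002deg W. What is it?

Add 180° to longitude and 90° to latitude: 88.40998, 117.53171.
Field: lon ⌊88.40998/20⌋ = 4 → E; lat ⌊117.53171/10⌋ = 11 → L.
Square: lon ⌊8.40998/2⌋ = 4; lat ⌊7.53171/1⌋ = 7.
Subsquare: lon ⌊0.40998/0.0833333⌋ = 4 → e; lat ⌊0.53171/0.0416667⌋ = 12 → m.
Extended square: lon ⌊0.07665/0.00833333⌋ = 9; lat ⌊0.03171/0.00416667⌋ = 7.

EL47em97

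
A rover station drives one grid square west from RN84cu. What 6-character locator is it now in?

Longitude subsquare c = 2; −1 → 1 = b.
The latitude characters are unchanged.

RN84bu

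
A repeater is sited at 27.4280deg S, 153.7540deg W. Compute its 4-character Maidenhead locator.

BG32

Offset from 180°W / 90°S: lon 26.25°, lat 62.57°.
Field (20°×10°, letters A–R): 26.25/20 → 1 → B, 62.57/10 → 6 → G; chars BG.
Square (2°×1°, digits 0–9): 6.25/2 → 3, 2.57/1 → 2; chars 32.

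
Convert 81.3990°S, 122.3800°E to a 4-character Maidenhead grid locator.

PA18

Offset from 180°W / 90°S: lon 302.38°, lat 8.60°.
Field: lon ⌊302.38/20⌋ = 15 → P; lat ⌊8.60/10⌋ = 0 → A.
Square: lon ⌊2.38/2⌋ = 1; lat ⌊8.60/1⌋ = 8.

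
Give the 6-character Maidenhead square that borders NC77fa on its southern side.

Latitude subsquare a = 0; −1 → -1, wraps to 23 = x, carry into square.
Latitude square 7; −1 → 6.
The longitude characters are unchanged.

NC76fx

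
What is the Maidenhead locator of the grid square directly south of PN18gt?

PN18gs

Latitude subsquare t = 19; −1 → 18 = s.
The longitude characters are unchanged.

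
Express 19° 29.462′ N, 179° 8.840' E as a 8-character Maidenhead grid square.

RK99nl77

Offset from 180°W / 90°S: lon 359.14733°, lat 109.49103°.
Field: 359.14733/20 → 17 → R, 109.49103/10 → 10 → K; chars RK.
Square: 19.14733/2 → 9, 9.49103/1 → 9; chars 99.
Subsquare: 1.14733/0.0833333 → 13 → n, 0.49103/0.0416667 → 11 → l; chars nl.
Extended square: 0.06400/0.00833333 → 7, 0.03270/0.00416667 → 7; chars 77.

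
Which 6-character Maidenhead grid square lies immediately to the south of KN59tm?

KN59tl

Latitude subsquare m = 12; −1 → 11 = l.
The longitude characters are unchanged.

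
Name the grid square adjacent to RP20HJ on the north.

RP20hk

Latitude subsquare j = 9; +1 → 10 = k.
The longitude characters are unchanged.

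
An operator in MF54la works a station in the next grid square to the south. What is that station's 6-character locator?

MF53lx

Latitude subsquare a = 0; −1 → -1, wraps to 23 = x, carry into square.
Latitude square 4; −1 → 3.
The longitude characters are unchanged.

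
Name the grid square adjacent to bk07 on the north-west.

AK98

Longitude square 0; −1 → -1, wraps to 9, carry into field.
Longitude field B = 1; −1 → 0 = A.
Latitude square 7; +1 → 8.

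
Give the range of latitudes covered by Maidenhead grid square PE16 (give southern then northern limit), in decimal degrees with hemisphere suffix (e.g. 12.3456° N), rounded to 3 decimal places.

44.000° S, 43.000° S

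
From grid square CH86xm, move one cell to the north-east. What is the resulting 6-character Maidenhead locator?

CH96an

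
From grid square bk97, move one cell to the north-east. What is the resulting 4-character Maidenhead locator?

Longitude square 9; +1 → 10, wraps to 0, carry into field.
Longitude field B = 1; +1 → 2 = C.
Latitude square 7; +1 → 8.

CK08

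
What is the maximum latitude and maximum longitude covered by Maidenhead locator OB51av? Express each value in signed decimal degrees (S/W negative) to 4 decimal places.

-78.0833, 110.0833

Field O=14, B=1: +14·20° lon, +1·10° lat → SW at lon 100°, lat -80°.
Square 5, 1: +5·2° lon, +1·1° lat → SW at lon 110°, lat -79°.
Subsquare a=0, v=21: +0·0.0833333° lon, +21·0.0416667° lat → SW at lon 110°, lat -78.125°.
Cell spans 0.0833333° lon × 0.0416667° lat. NE corner is SW corner plus one full cell.
latitude -78.0833, longitude 110.0833.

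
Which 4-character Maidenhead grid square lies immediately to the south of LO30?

LN39

Latitude square 0; −1 → -1, wraps to 9, carry into field.
Latitude field O = 14; −1 → 13 = N.
The longitude characters are unchanged.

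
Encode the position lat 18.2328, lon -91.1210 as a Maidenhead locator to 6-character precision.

Shift to the Maidenhead origin (180°W, 90°S): lon 88.8790, lat 108.2328.
Field: 88.8790/20 → 4 → E, 108.2328/10 → 10 → K; chars EK.
Square: 8.8790/2 → 4, 8.2328/1 → 8; chars 48.
Subsquare: 0.8790/0.0833333 → 10 → k, 0.2328/0.0416667 → 5 → f; chars kf.

EK48kf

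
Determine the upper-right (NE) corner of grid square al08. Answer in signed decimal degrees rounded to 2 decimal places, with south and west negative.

Field A=0, L=11: +0·20° lon, +11·10° lat → SW at lon -180°, lat 20°.
Square 0, 8: +0·2° lon, +8·1° lat → SW at lon -180°, lat 28°.
Cell spans 2° lon × 1° lat. NE corner is SW corner plus one full cell.
latitude 29.00, longitude -178.00.

29.00, -178.00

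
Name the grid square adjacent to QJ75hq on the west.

QJ75gq

Longitude subsquare h = 7; −1 → 6 = g.
The latitude characters are unchanged.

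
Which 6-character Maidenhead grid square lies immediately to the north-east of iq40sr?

IQ40ts

Longitude subsquare s = 18; +1 → 19 = t.
Latitude subsquare r = 17; +1 → 18 = s.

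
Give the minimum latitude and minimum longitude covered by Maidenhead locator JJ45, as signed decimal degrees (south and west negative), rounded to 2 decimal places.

Field J=9, J=9: +9·20° lon, +9·10° lat → SW at lon 0°, lat 0°.
Square 4, 5: +4·2° lon, +5·1° lat → SW at lon 8°, lat 5°.
latitude 5.00, longitude 8.00.

5.00, 8.00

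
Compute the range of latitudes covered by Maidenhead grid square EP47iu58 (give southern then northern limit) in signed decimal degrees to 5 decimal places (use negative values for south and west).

67.86667, 67.87083

Field E=4, P=15: +4·20° lon, +15·10° lat → SW at lon -100°, lat 60°.
Square 4, 7: +4·2° lon, +7·1° lat → SW at lon -92°, lat 67°.
Subsquare i=8, u=20: +8·0.0833333° lon, +20·0.0416667° lat → SW at lon -91.3333°, lat 67.8333°.
Extended square 5, 8: +5·0.00833333° lon, +8·0.00416667° lat → SW at lon -91.2917°, lat 67.8667°.
Cell spans 0.00833333° lon × 0.00416667° lat.
south 67.86667, north 67.87083.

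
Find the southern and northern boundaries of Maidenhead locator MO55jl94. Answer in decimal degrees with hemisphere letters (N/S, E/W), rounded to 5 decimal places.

Field M=12, O=14: +12·20° lon, +14·10° lat → SW at lon 60°, lat 50°.
Square 5, 5: +5·2° lon, +5·1° lat → SW at lon 70°, lat 55°.
Subsquare j=9, l=11: +9·0.0833333° lon, +11·0.0416667° lat → SW at lon 70.75°, lat 55.4583°.
Extended square 9, 4: +9·0.00833333° lon, +4·0.00416667° lat → SW at lon 70.825°, lat 55.475°.
Cell spans 0.00833333° lon × 0.00416667° lat.
south 55.47500° N, north 55.47917° N.

55.47500° N, 55.47917° N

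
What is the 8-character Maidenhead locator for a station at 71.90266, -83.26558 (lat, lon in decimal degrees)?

Add 180° to longitude and 90° to latitude: 96.73442, 161.90266.
Field: 96.73442/20 → 4 → E, 161.90266/10 → 16 → Q; chars EQ.
Square: 16.73442/2 → 8, 1.90266/1 → 1; chars 81.
Subsquare: 0.73442/0.0833333 → 8 → i, 0.90266/0.0416667 → 21 → v; chars iv.
Extended square: 0.06775/0.00833333 → 8, 0.02766/0.00416667 → 6; chars 86.

EQ81iv86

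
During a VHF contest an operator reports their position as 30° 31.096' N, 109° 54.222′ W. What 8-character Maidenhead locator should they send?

DM50bm14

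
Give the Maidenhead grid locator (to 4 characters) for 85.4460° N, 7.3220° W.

Shift to the Maidenhead origin (180°W, 90°S): lon 172.68, lat 175.45.
Field: 172.68/20 → 8 → I, 175.45/10 → 17 → R; chars IR.
Square: 12.68/2 → 6, 5.45/1 → 5; chars 65.

IR65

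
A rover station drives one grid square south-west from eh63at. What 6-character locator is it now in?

EH53xs

Longitude subsquare a = 0; −1 → -1, wraps to 23 = x, carry into square.
Longitude square 6; −1 → 5.
Latitude subsquare t = 19; −1 → 18 = s.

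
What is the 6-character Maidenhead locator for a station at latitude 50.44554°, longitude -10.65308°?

IO40qk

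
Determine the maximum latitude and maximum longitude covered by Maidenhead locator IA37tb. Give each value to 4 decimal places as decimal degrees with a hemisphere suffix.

82.9167° S, 12.3333° W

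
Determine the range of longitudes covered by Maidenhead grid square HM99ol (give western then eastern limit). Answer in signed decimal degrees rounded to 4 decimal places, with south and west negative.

Field H=7, M=12: +7·20° lon, +12·10° lat → SW at lon -40°, lat 30°.
Square 9, 9: +9·2° lon, +9·1° lat → SW at lon -22°, lat 39°.
Subsquare o=14, l=11: +14·0.0833333° lon, +11·0.0416667° lat → SW at lon -20.8333°, lat 39.4583°.
Cell spans 0.0833333° lon × 0.0416667° lat.
west -20.8333, east -20.7500.

-20.8333, -20.7500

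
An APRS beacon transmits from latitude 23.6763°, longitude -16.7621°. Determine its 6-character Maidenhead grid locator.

IL13oq

Shift to the Maidenhead origin (180°W, 90°S): lon 163.2379, lat 113.6763.
Field (20°×10°, letters A–R): lon ⌊163.2379/20⌋ = 8 → I; lat ⌊113.6763/10⌋ = 11 → L.
Square (2°×1°, digits 0–9): lon ⌊3.2379/2⌋ = 1; lat ⌊3.6763/1⌋ = 3.
Subsquare (5′×2.5′, letters a–x): lon ⌊1.2379/0.0833333⌋ = 14 → o; lat ⌊0.6763/0.0416667⌋ = 16 → q.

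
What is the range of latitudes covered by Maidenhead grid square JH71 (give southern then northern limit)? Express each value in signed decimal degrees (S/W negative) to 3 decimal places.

-19.000, -18.000

Field J=9, H=7: +9·20° lon, +7·10° lat → SW at lon 0°, lat -20°.
Square 7, 1: +7·2° lon, +1·1° lat → SW at lon 14°, lat -19°.
Cell spans 2° lon × 1° lat.
south -19.000, north -18.000.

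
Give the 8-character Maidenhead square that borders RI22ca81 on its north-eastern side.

RI22ca92

Longitude extended square 8; +1 → 9.
Latitude extended square 1; +1 → 2.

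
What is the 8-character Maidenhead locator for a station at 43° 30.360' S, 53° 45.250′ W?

Add 180° to longitude and 90° to latitude: 126.24583, 46.49400.
Field: lon ⌊126.24583/20⌋ = 6 → G; lat ⌊46.49400/10⌋ = 4 → E.
Square: lon ⌊6.24583/2⌋ = 3; lat ⌊6.49400/1⌋ = 6.
Subsquare: lon ⌊0.24583/0.0833333⌋ = 2 → c; lat ⌊0.49400/0.0416667⌋ = 11 → l.
Extended square: lon ⌊0.07917/0.00833333⌋ = 9; lat ⌊0.03567/0.00416667⌋ = 8.

GE36cl98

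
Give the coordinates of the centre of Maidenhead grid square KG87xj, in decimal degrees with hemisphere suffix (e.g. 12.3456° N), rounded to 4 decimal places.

22.6042° S, 37.9583° E

Field K=10, G=6: +10·20° lon, +6·10° lat → SW at lon 20°, lat -30°.
Square 8, 7: +8·2° lon, +7·1° lat → SW at lon 36°, lat -23°.
Subsquare x=23, j=9: +23·0.0833333° lon, +9·0.0416667° lat → SW at lon 37.9167°, lat -22.625°.
Cell spans 0.0833333° lon × 0.0416667° lat. Centre is SW corner plus half of each.
latitude 22.6042° S, longitude 37.9583° E.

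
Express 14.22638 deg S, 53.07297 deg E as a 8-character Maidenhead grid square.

LH65ms85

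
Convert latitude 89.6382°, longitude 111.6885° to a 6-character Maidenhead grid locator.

OR59up

Offset from 180°W / 90°S: lon 291.6885°, lat 179.6382°.
Field: lon ⌊291.6885/20⌋ = 14 → O; lat ⌊179.6382/10⌋ = 17 → R.
Square: lon ⌊11.6885/2⌋ = 5; lat ⌊9.6382/1⌋ = 9.
Subsquare: lon ⌊1.6885/0.0833333⌋ = 20 → u; lat ⌊0.6382/0.0416667⌋ = 15 → p.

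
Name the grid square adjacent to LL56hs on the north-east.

LL56it

Longitude subsquare h = 7; +1 → 8 = i.
Latitude subsquare s = 18; +1 → 19 = t.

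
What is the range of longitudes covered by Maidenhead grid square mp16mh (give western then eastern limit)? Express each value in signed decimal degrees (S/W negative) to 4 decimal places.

63.0000, 63.0833

Field M=12, P=15: +12·20° lon, +15·10° lat → SW at lon 60°, lat 60°.
Square 1, 6: +1·2° lon, +6·1° lat → SW at lon 62°, lat 66°.
Subsquare m=12, h=7: +12·0.0833333° lon, +7·0.0416667° lat → SW at lon 63°, lat 66.2917°.
Cell spans 0.0833333° lon × 0.0416667° lat.
west 63.0000, east 63.0833.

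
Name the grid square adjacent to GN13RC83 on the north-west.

GN13rc74

Longitude extended square 8; −1 → 7.
Latitude extended square 3; +1 → 4.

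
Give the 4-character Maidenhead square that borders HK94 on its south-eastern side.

Longitude square 9; +1 → 10, wraps to 0, carry into field.
Longitude field H = 7; +1 → 8 = I.
Latitude square 4; −1 → 3.

IK03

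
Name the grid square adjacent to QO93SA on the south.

QO92sx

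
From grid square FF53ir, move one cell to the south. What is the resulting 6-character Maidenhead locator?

FF53iq

Latitude subsquare r = 17; −1 → 16 = q.
The longitude characters are unchanged.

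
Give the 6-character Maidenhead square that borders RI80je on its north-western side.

RI80if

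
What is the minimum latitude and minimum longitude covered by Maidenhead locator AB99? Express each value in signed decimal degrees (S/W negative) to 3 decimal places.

Field A=0, B=1: +0·20° lon, +1·10° lat → SW at lon -180°, lat -80°.
Square 9, 9: +9·2° lon, +9·1° lat → SW at lon -162°, lat -71°.
latitude -71.000, longitude -162.000.

-71.000, -162.000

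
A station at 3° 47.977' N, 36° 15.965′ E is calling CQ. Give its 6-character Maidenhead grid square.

KJ83dt

Add 180° to longitude and 90° to latitude: 216.2661, 93.7996.
Field: 216.2661/20 → 10 → K, 93.7996/10 → 9 → J; chars KJ.
Square: 16.2661/2 → 8, 3.7996/1 → 3; chars 83.
Subsquare: 0.2661/0.0833333 → 3 → d, 0.7996/0.0416667 → 19 → t; chars dt.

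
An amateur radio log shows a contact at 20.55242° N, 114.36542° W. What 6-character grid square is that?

Offset from 180°W / 90°S: lon 65.6346°, lat 110.5524°.
Field: lon ⌊65.6346/20⌋ = 3 → D; lat ⌊110.5524/10⌋ = 11 → L.
Square: lon ⌊5.6346/2⌋ = 2; lat ⌊0.5524/1⌋ = 0.
Subsquare: lon ⌊1.6346/0.0833333⌋ = 19 → t; lat ⌊0.5524/0.0416667⌋ = 13 → n.

DL20tn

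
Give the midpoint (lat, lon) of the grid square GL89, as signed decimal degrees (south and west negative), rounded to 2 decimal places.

29.50, -43.00

Field G=6, L=11: +6·20° lon, +11·10° lat → SW at lon -60°, lat 20°.
Square 8, 9: +8·2° lon, +9·1° lat → SW at lon -44°, lat 29°.
Cell spans 2° lon × 1° lat. Centre is SW corner plus half of each.
latitude 29.50, longitude -43.00.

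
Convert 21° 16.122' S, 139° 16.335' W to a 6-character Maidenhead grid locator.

Shift to the Maidenhead origin (180°W, 90°S): lon 40.7277, lat 68.7313.
Field (20°×10°, letters A–R): 40.7277/20 → 2 → C, 68.7313/10 → 6 → G; chars CG.
Square (2°×1°, digits 0–9): 0.7277/2 → 0, 8.7313/1 → 8; chars 08.
Subsquare (5′×2.5′, letters a–x): 0.7277/0.0833333 → 8 → i, 0.7313/0.0416667 → 17 → r; chars ir.

CG08ir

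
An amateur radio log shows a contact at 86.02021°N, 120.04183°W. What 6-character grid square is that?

CR96xa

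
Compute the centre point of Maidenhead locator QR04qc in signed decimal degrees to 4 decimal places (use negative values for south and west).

84.1042, 141.3750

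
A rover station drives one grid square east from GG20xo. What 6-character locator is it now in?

Longitude subsquare x = 23; +1 → 24, wraps to 0 = a, carry into square.
Longitude square 2; +1 → 3.
The latitude characters are unchanged.

GG30ao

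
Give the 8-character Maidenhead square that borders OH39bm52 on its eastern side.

Longitude extended square 5; +1 → 6.
The latitude characters are unchanged.

OH39bm62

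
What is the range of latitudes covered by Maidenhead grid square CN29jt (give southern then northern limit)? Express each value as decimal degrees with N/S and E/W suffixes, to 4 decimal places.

49.7917° N, 49.8333° N

Field C=2, N=13: +2·20° lon, +13·10° lat → SW at lon -140°, lat 40°.
Square 2, 9: +2·2° lon, +9·1° lat → SW at lon -136°, lat 49°.
Subsquare j=9, t=19: +9·0.0833333° lon, +19·0.0416667° lat → SW at lon -135.25°, lat 49.7917°.
Cell spans 0.0833333° lon × 0.0416667° lat.
south 49.7917° N, north 49.8333° N.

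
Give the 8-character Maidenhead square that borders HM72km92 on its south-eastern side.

HM72lm01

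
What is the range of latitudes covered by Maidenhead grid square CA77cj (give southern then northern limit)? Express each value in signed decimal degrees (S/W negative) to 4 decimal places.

-82.6250, -82.5833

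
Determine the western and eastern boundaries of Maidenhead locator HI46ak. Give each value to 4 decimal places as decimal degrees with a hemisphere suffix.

32.0000° W, 31.9167° W

Field H=7, I=8: +7·20° lon, +8·10° lat → SW at lon -40°, lat -10°.
Square 4, 6: +4·2° lon, +6·1° lat → SW at lon -32°, lat -4°.
Subsquare a=0, k=10: +0·0.0833333° lon, +10·0.0416667° lat → SW at lon -32°, lat -3.58333°.
Cell spans 0.0833333° lon × 0.0416667° lat.
west 32.0000° W, east 31.9167° W.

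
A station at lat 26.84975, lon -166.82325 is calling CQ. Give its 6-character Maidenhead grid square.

AL66ou

Offset from 180°W / 90°S: lon 13.1767°, lat 116.8498°.
Field: lon ⌊13.1767/20⌋ = 0 → A; lat ⌊116.8498/10⌋ = 11 → L.
Square: lon ⌊13.1767/2⌋ = 6; lat ⌊6.8498/1⌋ = 6.
Subsquare: lon ⌊1.1767/0.0833333⌋ = 14 → o; lat ⌊0.8498/0.0416667⌋ = 20 → u.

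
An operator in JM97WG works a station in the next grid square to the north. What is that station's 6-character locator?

JM97wh

Latitude subsquare g = 6; +1 → 7 = h.
The longitude characters are unchanged.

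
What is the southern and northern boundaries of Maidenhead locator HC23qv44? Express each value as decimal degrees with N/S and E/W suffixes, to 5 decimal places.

Field H=7, C=2: +7·20° lon, +2·10° lat → SW at lon -40°, lat -70°.
Square 2, 3: +2·2° lon, +3·1° lat → SW at lon -36°, lat -67°.
Subsquare q=16, v=21: +16·0.0833333° lon, +21·0.0416667° lat → SW at lon -34.6667°, lat -66.125°.
Extended square 4, 4: +4·0.00833333° lon, +4·0.00416667° lat → SW at lon -34.6333°, lat -66.1083°.
Cell spans 0.00833333° lon × 0.00416667° lat.
south 66.10833° S, north 66.10417° S.

66.10833° S, 66.10417° S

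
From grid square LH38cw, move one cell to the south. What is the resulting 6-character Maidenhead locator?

LH38cv

Latitude subsquare w = 22; −1 → 21 = v.
The longitude characters are unchanged.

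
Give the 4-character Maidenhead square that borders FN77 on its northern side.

FN78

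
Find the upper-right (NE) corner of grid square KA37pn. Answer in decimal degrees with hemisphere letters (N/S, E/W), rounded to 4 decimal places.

82.4167° S, 27.3333° E

Field K=10, A=0: +10·20° lon, +0·10° lat → SW at lon 20°, lat -90°.
Square 3, 7: +3·2° lon, +7·1° lat → SW at lon 26°, lat -83°.
Subsquare p=15, n=13: +15·0.0833333° lon, +13·0.0416667° lat → SW at lon 27.25°, lat -82.4583°.
Cell spans 0.0833333° lon × 0.0416667° lat. NE corner is SW corner plus one full cell.
latitude 82.4167° S, longitude 27.3333° E.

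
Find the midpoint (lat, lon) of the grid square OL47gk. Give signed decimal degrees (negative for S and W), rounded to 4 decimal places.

27.4375, 108.5417

Field O=14, L=11: +14·20° lon, +11·10° lat → SW at lon 100°, lat 20°.
Square 4, 7: +4·2° lon, +7·1° lat → SW at lon 108°, lat 27°.
Subsquare g=6, k=10: +6·0.0833333° lon, +10·0.0416667° lat → SW at lon 108.5°, lat 27.4167°.
Cell spans 0.0833333° lon × 0.0416667° lat. Centre is SW corner plus half of each.
latitude 27.4375, longitude 108.5417.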